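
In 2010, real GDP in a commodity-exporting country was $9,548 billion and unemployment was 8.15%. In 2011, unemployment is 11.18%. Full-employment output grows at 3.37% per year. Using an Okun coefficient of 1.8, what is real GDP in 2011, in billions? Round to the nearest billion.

$9,349 billion

Δu = 11.18 - 8.15 = 3.03 points.
Okun's law (growth form): g_Y = g_Y* - β × Δu = 3.37 - 1.8 × (3.03) = 3.37 - 5.454 = -2.084%.
Real GDP in the next year = 9548 × (1 - 2.084/100) = 9548 × 0.97916 ≈ 9349 billion.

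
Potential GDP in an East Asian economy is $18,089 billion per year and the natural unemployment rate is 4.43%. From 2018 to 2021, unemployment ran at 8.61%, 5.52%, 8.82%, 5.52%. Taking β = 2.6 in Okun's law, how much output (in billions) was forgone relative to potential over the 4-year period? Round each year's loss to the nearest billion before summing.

$5,057 billion

Year 2018: gap = -2.6 × (8.61 - 4.43) = -10.868%, loss ≈ 18089 × 10.868/100 ≈ 1966.
Year 2019: gap = -2.6 × (5.52 - 4.43) = -2.834%, loss ≈ 18089 × 2.834/100 ≈ 513.
Year 2020: gap = -2.6 × (8.82 - 4.43) = -11.414%, loss ≈ 18089 × 11.414/100 ≈ 2065.
Year 2021: gap = -2.6 × (5.52 - 4.43) = -2.834%, loss ≈ 18089 × 2.834/100 ≈ 513.
Total lost output = 1966 + 513 + 2065 + 513 = 5057 billion.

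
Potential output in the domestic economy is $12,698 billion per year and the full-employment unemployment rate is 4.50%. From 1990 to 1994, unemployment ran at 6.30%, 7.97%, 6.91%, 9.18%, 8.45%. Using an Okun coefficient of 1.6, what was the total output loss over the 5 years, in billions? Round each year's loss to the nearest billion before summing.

Year 1990: gap = -1.6 × (6.3 - 4.5) = -2.88%, loss ≈ 12698 × 2.88/100 ≈ 366.
Year 1991: gap = -1.6 × (7.97 - 4.5) = -5.552%, loss ≈ 12698 × 5.552/100 ≈ 705.
Year 1992: gap = -1.6 × (6.91 - 4.5) = -3.856%, loss ≈ 12698 × 3.856/100 ≈ 490.
Year 1993: gap = -1.6 × (9.18 - 4.5) = -7.488%, loss ≈ 12698 × 7.488/100 ≈ 951.
Year 1994: gap = -1.6 × (8.45 - 4.5) = -6.32%, loss ≈ 12698 × 6.32/100 ≈ 803.
Total lost output = 366 + 705 + 490 + 951 + 803 = 3315 billion.

$3,315 billion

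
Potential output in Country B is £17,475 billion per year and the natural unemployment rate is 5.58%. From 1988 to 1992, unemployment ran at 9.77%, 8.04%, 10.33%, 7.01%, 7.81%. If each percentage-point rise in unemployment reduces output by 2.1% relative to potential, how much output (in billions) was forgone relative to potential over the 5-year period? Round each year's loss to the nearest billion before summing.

Year 1988: gap = -2.1 × (9.77 - 5.58) = -8.799%, loss ≈ 17475 × 8.799/100 ≈ 1538.
Year 1989: gap = -2.1 × (8.04 - 5.58) = -5.166%, loss ≈ 17475 × 5.166/100 ≈ 903.
Year 1990: gap = -2.1 × (10.33 - 5.58) = -9.975%, loss ≈ 17475 × 9.975/100 ≈ 1743.
Year 1991: gap = -2.1 × (7.01 - 5.58) = -3.003%, loss ≈ 17475 × 3.003/100 ≈ 525.
Year 1992: gap = -2.1 × (7.81 - 5.58) = -4.683%, loss ≈ 17475 × 4.683/100 ≈ 818.
Total lost output = 1538 + 903 + 1743 + 525 + 818 = 5527 billion.

£5,527 billion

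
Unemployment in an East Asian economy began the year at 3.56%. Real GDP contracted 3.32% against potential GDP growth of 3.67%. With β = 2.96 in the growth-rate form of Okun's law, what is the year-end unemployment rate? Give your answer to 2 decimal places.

Growth-rate Okun's law: g_Y = g_Y* - β × Δu, so Δu = (g_Y* - g_Y)/β.
Δu = (3.67 + 3.32)/2.96 = 6.99/2.96 = 2.36 percentage points.
Year-end unemployment = 3.56 + 2.36 = 5.92%.

5.92%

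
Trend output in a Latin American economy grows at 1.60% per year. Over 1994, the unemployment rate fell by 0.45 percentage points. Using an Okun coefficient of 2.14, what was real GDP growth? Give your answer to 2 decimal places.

2.56%

Growth-rate Okun's law: g_Y = g_Y* - β × Δu.
g_Y = 1.60 - 2.14 × (-0.45) = 1.6 + 0.963 = 2.563%, i.e. 2.56% to 2 d.p.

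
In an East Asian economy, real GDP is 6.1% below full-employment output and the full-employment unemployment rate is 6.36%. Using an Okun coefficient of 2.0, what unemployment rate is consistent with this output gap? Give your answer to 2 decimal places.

From Okun's law, u - u* = -(output gap)/β = -(-6.1)/2.0 = 3.05 points.
So u = 6.36 + 3.05 = 9.41%.

9.41%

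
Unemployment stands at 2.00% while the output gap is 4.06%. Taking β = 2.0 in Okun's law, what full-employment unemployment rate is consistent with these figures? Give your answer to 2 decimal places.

From Okun's law, u - u* = -(output gap)/β = -(4.06)/2.0 = -2.03 points.
So u* = 2 + 2.03 = 4.03%.

4.03%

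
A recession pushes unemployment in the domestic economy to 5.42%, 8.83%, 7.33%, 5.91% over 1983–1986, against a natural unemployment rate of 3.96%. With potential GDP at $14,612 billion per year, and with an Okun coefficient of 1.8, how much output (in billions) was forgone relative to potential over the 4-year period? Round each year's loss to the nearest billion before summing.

$3,064 billion

Year 1983: gap = -1.8 × (5.42 - 3.96) = -2.628%, loss ≈ 14612 × 2.628/100 ≈ 384.
Year 1984: gap = -1.8 × (8.83 - 3.96) = -8.766%, loss ≈ 14612 × 8.766/100 ≈ 1281.
Year 1985: gap = -1.8 × (7.33 - 3.96) = -6.066%, loss ≈ 14612 × 6.066/100 ≈ 886.
Year 1986: gap = -1.8 × (5.91 - 3.96) = -3.51%, loss ≈ 14612 × 3.51/100 ≈ 513.
Total lost output = 384 + 1281 + 886 + 513 = 3064 billion.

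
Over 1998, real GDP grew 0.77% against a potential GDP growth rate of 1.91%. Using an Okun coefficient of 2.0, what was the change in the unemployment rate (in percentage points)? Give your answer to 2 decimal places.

0.57 percentage points

Growth-rate Okun's law: g_Y = g_Y* - β × Δu, so Δu = (g_Y* - g_Y)/β.
Δu = (1.91 - 0.77)/2.0 = 1.14/2.0 = 0.57 percentage points.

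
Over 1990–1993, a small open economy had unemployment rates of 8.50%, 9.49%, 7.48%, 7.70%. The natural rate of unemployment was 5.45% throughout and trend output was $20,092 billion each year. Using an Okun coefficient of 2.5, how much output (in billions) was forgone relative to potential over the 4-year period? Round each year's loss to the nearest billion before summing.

$5,711 billion

Year 1990: gap = -2.5 × (8.5 - 5.45) = -7.625%, loss ≈ 20092 × 7.625/100 ≈ 1532.
Year 1991: gap = -2.5 × (9.49 - 5.45) = -10.1%, loss ≈ 20092 × 10.1/100 ≈ 2029.
Year 1992: gap = -2.5 × (7.48 - 5.45) = -5.075%, loss ≈ 20092 × 5.075/100 ≈ 1020.
Year 1993: gap = -2.5 × (7.7 - 5.45) = -5.625%, loss ≈ 20092 × 5.625/100 ≈ 1130.
Total lost output = 1532 + 2029 + 1020 + 1130 = 5711 billion.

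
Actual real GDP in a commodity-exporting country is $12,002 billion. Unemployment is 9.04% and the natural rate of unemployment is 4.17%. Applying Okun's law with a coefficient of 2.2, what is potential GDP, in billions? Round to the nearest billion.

$13,442 billion

Unemployment gap = 9.04 - 4.17 = 4.87 points, so output gap = -2.2 × 4.87 = -10.714%.
Since Y = Y* × (1 + gap/100), Y* = 12002/0.89286 ≈ 13442 billion.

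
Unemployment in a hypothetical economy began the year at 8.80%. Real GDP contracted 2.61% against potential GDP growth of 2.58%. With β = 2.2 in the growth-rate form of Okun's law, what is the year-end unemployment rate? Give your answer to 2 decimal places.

Growth-rate Okun's law: g_Y = g_Y* - β × Δu, so Δu = (g_Y* - g_Y)/β.
Δu = (2.58 + 2.61)/2.2 = 5.19/2.2 = 2.36 percentage points.
Year-end unemployment = 8.8 + 2.36 = 11.16%.

11.16%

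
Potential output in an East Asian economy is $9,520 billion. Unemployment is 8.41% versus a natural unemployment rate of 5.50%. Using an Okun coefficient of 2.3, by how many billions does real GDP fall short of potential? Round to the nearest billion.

Output gap = -2.3 × (8.41 - 5.5) = -2.3 × 2.91 = -6.693%.
Actual GDP ≈ 9520 × 0.93307 ≈ 8883 billion, so the shortfall is 9520 - 8883 = 637 billion.

$637 billion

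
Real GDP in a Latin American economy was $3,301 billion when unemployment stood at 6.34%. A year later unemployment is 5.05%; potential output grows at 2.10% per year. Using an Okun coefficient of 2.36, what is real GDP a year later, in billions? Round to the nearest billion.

$3,471 billion

Δu = 5.05 - 6.34 = -1.29 points.
Okun's law (growth form): g_Y = g_Y* - β × Δu = 2.10 - 2.36 × (-1.29) = 2.1 + 3.0444 = 5.1444%.
Real GDP in the next year = 3301 × (1 + 5.1444/100) = 3301 × 1.051444 ≈ 3471 billion.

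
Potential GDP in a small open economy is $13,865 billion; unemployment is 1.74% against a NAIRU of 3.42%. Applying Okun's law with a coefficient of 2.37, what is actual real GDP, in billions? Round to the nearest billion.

$14,417 billion

Unemployment gap = 1.74 - 3.42 = -1.68 points, so the output gap is -2.37 × (-1.68) = 3.9816%.
Actual GDP = 13865 × (1 + 3.9816/100) = 13865 × 1.039816 ≈ 14417 billion.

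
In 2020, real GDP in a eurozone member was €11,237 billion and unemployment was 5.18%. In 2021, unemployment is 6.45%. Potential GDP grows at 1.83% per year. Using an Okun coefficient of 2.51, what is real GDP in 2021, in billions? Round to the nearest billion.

Δu = 6.45 - 5.18 = 1.27 points.
Okun's law (growth form): g_Y = g_Y* - β × Δu = 1.83 - 2.51 × (1.27) = 1.83 - 3.1877 = -1.3577%.
Real GDP in the next year = 11237 × (1 - 1.3577/100) = 11237 × 0.986423 ≈ 11084 billion.

€11,084 billion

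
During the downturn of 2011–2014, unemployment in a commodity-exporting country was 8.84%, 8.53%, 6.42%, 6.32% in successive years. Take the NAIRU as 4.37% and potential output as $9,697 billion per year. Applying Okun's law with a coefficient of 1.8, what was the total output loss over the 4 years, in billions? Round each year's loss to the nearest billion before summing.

Year 2011: gap = -1.8 × (8.84 - 4.37) = -8.046%, loss ≈ 9697 × 8.046/100 ≈ 780.
Year 2012: gap = -1.8 × (8.53 - 4.37) = -7.488%, loss ≈ 9697 × 7.488/100 ≈ 726.
Year 2013: gap = -1.8 × (6.42 - 4.37) = -3.69%, loss ≈ 9697 × 3.69/100 ≈ 358.
Year 2014: gap = -1.8 × (6.32 - 4.37) = -3.51%, loss ≈ 9697 × 3.51/100 ≈ 340.
Total lost output = 780 + 726 + 358 + 340 = 2204 billion.

$2,204 billion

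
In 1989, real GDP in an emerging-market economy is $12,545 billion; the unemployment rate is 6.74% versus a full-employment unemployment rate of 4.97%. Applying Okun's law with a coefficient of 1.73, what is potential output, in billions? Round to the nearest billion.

$12,941 billion

Unemployment gap = 6.74 - 4.97 = 1.77 points, so output gap = -1.73 × 1.77 = -3.0621%.
Since Y = Y* × (1 + gap/100), Y* = 12545/0.969379 ≈ 12941 billion.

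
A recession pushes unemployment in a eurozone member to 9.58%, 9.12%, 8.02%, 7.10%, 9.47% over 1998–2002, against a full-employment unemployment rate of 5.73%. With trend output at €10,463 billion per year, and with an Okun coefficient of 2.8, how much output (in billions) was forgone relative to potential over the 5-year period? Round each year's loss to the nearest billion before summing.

€4,289 billion

Year 1998: gap = -2.8 × (9.58 - 5.73) = -10.78%, loss ≈ 10463 × 10.78/100 ≈ 1128.
Year 1999: gap = -2.8 × (9.12 - 5.73) = -9.492%, loss ≈ 10463 × 9.492/100 ≈ 993.
Year 2000: gap = -2.8 × (8.02 - 5.73) = -6.412%, loss ≈ 10463 × 6.412/100 ≈ 671.
Year 2001: gap = -2.8 × (7.1 - 5.73) = -3.836%, loss ≈ 10463 × 3.836/100 ≈ 401.
Year 2002: gap = -2.8 × (9.47 - 5.73) = -10.472%, loss ≈ 10463 × 10.472/100 ≈ 1096.
Total lost output = 1128 + 993 + 671 + 401 + 1096 = 4289 billion.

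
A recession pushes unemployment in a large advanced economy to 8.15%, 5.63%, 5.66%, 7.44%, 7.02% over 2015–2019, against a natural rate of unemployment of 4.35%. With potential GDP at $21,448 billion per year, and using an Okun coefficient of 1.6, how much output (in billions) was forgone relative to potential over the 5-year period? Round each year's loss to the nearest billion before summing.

$4,169 billion

Year 2015: gap = -1.6 × (8.15 - 4.35) = -6.08%, loss ≈ 21448 × 6.08/100 ≈ 1304.
Year 2016: gap = -1.6 × (5.63 - 4.35) = -2.048%, loss ≈ 21448 × 2.048/100 ≈ 439.
Year 2017: gap = -1.6 × (5.66 - 4.35) = -2.096%, loss ≈ 21448 × 2.096/100 ≈ 450.
Year 2018: gap = -1.6 × (7.44 - 4.35) = -4.944%, loss ≈ 21448 × 4.944/100 ≈ 1060.
Year 2019: gap = -1.6 × (7.02 - 4.35) = -4.272%, loss ≈ 21448 × 4.272/100 ≈ 916.
Total lost output = 1304 + 439 + 450 + 1060 + 916 = 4169 billion.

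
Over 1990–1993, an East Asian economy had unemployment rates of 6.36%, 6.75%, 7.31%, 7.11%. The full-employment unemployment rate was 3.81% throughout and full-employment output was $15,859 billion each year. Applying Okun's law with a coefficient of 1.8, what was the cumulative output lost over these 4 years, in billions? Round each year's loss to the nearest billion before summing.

Year 1990: gap = -1.8 × (6.36 - 3.81) = -4.59%, loss ≈ 15859 × 4.59/100 ≈ 728.
Year 1991: gap = -1.8 × (6.75 - 3.81) = -5.292%, loss ≈ 15859 × 5.292/100 ≈ 839.
Year 1992: gap = -1.8 × (7.31 - 3.81) = -6.3%, loss ≈ 15859 × 6.3/100 ≈ 999.
Year 1993: gap = -1.8 × (7.11 - 3.81) = -5.94%, loss ≈ 15859 × 5.94/100 ≈ 942.
Total lost output = 728 + 839 + 999 + 942 = 3508 billion.

$3,508 billion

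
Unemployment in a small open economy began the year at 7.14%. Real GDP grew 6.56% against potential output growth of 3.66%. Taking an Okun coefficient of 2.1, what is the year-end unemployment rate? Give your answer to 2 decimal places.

Growth-rate Okun's law: g_Y = g_Y* - β × Δu, so Δu = (g_Y* - g_Y)/β.
Δu = (3.66 - 6.56)/2.1 = -2.9/2.1 = -1.38 percentage points.
Year-end unemployment = 7.14 - 1.38 = 5.76%.

5.76%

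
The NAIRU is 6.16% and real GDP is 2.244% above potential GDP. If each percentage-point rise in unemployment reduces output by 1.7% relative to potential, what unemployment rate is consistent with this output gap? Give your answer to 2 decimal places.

4.84%

From Okun's law, u - u* = -(output gap)/β = -(2.244)/1.7 = -1.32 points.
So u = 6.16 - 1.32 = 4.84%.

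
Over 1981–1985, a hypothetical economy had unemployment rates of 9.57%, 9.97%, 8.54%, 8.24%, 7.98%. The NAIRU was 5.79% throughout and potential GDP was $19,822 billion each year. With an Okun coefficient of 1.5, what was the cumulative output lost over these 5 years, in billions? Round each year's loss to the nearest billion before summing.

$4,564 billion

Year 1981: gap = -1.5 × (9.57 - 5.79) = -5.67%, loss ≈ 19822 × 5.67/100 ≈ 1124.
Year 1982: gap = -1.5 × (9.97 - 5.79) = -6.27%, loss ≈ 19822 × 6.27/100 ≈ 1243.
Year 1983: gap = -1.5 × (8.54 - 5.79) = -4.125%, loss ≈ 19822 × 4.125/100 ≈ 818.
Year 1984: gap = -1.5 × (8.24 - 5.79) = -3.675%, loss ≈ 19822 × 3.675/100 ≈ 728.
Year 1985: gap = -1.5 × (7.98 - 5.79) = -3.285%, loss ≈ 19822 × 3.285/100 ≈ 651.
Total lost output = 1124 + 1243 + 818 + 728 + 651 = 4564 billion.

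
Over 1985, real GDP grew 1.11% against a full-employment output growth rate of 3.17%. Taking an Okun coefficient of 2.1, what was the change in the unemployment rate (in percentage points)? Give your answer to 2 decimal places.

0.98 percentage points

Growth-rate Okun's law: g_Y = g_Y* - β × Δu, so Δu = (g_Y* - g_Y)/β.
Δu = (3.17 - 1.11)/2.1 = 2.06/2.1 = 0.98 percentage points.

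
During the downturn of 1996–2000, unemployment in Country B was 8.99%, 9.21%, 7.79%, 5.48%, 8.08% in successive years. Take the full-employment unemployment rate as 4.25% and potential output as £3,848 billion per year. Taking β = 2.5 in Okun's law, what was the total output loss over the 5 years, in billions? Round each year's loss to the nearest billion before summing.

Year 1996: gap = -2.5 × (8.99 - 4.25) = -11.85%, loss ≈ 3848 × 11.85/100 ≈ 456.
Year 1997: gap = -2.5 × (9.21 - 4.25) = -12.4%, loss ≈ 3848 × 12.4/100 ≈ 477.
Year 1998: gap = -2.5 × (7.79 - 4.25) = -8.85%, loss ≈ 3848 × 8.85/100 ≈ 341.
Year 1999: gap = -2.5 × (5.48 - 4.25) = -3.075%, loss ≈ 3848 × 3.075/100 ≈ 118.
Year 2000: gap = -2.5 × (8.08 - 4.25) = -9.575%, loss ≈ 3848 × 9.575/100 ≈ 368.
Total lost output = 456 + 477 + 341 + 118 + 368 = 1760 billion.

£1,760 billion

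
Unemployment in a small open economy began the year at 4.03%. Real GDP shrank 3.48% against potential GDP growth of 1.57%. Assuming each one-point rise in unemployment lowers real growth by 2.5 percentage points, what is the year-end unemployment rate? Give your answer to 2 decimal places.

6.05%

Growth-rate Okun's law: g_Y = g_Y* - β × Δu, so Δu = (g_Y* - g_Y)/β.
Δu = (1.57 + 3.48)/2.5 = 5.05/2.5 = 2.02 percentage points.
Year-end unemployment = 4.03 + 2.02 = 6.05%.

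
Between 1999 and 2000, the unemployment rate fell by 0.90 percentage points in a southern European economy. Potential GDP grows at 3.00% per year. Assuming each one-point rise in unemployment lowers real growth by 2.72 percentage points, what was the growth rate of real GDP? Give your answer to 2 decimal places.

5.45%

Growth-rate Okun's law: g_Y = g_Y* - β × Δu.
g_Y = 3.00 - 2.72 × (-0.90) = 3 + 2.448 = 5.448%, i.e. 5.45% to 2 d.p.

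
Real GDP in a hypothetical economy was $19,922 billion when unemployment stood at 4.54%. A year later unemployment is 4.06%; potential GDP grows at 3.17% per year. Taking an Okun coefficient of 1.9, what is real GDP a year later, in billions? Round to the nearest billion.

Δu = 4.06 - 4.54 = -0.48 points.
Okun's law (growth form): g_Y = g_Y* - β × Δu = 3.17 - 1.9 × (-0.48) = 3.17 + 0.912 = 4.082%.
Real GDP in the next year = 19922 × (1 + 4.082/100) = 19922 × 1.04082 ≈ 20735 billion.

$20,735 billion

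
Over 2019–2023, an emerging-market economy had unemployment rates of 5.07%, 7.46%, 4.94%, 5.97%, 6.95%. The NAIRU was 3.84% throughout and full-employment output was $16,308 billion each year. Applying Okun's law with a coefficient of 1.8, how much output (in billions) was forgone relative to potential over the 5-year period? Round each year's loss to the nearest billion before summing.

Year 2019: gap = -1.8 × (5.07 - 3.84) = -2.214%, loss ≈ 16308 × 2.214/100 ≈ 361.
Year 2020: gap = -1.8 × (7.46 - 3.84) = -6.516%, loss ≈ 16308 × 6.516/100 ≈ 1063.
Year 2021: gap = -1.8 × (4.94 - 3.84) = -1.98%, loss ≈ 16308 × 1.98/100 ≈ 323.
Year 2022: gap = -1.8 × (5.97 - 3.84) = -3.834%, loss ≈ 16308 × 3.834/100 ≈ 625.
Year 2023: gap = -1.8 × (6.95 - 3.84) = -5.598%, loss ≈ 16308 × 5.598/100 ≈ 913.
Total lost output = 361 + 1063 + 323 + 625 + 913 = 3285 billion.

$3,285 billion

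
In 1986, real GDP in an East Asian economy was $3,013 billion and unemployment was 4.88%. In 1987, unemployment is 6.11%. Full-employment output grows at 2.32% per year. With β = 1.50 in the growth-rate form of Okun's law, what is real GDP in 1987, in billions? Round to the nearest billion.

Δu = 6.11 - 4.88 = 1.23 points.
Okun's law (growth form): g_Y = g_Y* - β × Δu = 2.32 - 1.50 × (1.23) = 2.32 - 1.845 = 0.475%.
Real GDP in the next year = 3013 × (1 + 0.475/100) = 3013 × 1.00475 ≈ 3027 billion.

$3,027 billion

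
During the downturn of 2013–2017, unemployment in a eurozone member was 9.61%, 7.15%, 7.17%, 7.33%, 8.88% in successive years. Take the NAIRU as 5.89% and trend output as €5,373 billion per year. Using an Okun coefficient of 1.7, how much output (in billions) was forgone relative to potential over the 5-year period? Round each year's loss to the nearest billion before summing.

€977 billion

Year 2013: gap = -1.7 × (9.61 - 5.89) = -6.324%, loss ≈ 5373 × 6.324/100 ≈ 340.
Year 2014: gap = -1.7 × (7.15 - 5.89) = -2.142%, loss ≈ 5373 × 2.142/100 ≈ 115.
Year 2015: gap = -1.7 × (7.17 - 5.89) = -2.176%, loss ≈ 5373 × 2.176/100 ≈ 117.
Year 2016: gap = -1.7 × (7.33 - 5.89) = -2.448%, loss ≈ 5373 × 2.448/100 ≈ 132.
Year 2017: gap = -1.7 × (8.88 - 5.89) = -5.083%, loss ≈ 5373 × 5.083/100 ≈ 273.
Total lost output = 340 + 115 + 117 + 132 + 273 = 977 billion.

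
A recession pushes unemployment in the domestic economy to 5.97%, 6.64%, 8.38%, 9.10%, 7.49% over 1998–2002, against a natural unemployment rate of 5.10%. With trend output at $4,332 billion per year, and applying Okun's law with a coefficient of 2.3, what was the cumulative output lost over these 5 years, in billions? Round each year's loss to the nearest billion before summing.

Year 1998: gap = -2.3 × (5.97 - 5.1) = -2.001%, loss ≈ 4332 × 2.001/100 ≈ 87.
Year 1999: gap = -2.3 × (6.64 - 5.1) = -3.542%, loss ≈ 4332 × 3.542/100 ≈ 153.
Year 2000: gap = -2.3 × (8.38 - 5.1) = -7.544%, loss ≈ 4332 × 7.544/100 ≈ 327.
Year 2001: gap = -2.3 × (9.1 - 5.1) = -9.2%, loss ≈ 4332 × 9.2/100 ≈ 399.
Year 2002: gap = -2.3 × (7.49 - 5.1) = -5.497%, loss ≈ 4332 × 5.497/100 ≈ 238.
Total lost output = 87 + 153 + 327 + 399 + 238 = 1204 billion.

$1,204 billion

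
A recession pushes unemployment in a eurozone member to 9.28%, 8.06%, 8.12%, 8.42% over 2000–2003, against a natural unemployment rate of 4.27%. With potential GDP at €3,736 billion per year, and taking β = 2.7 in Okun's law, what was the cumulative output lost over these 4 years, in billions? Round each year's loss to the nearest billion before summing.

€1,694 billion

Year 2000: gap = -2.7 × (9.28 - 4.27) = -13.527%, loss ≈ 3736 × 13.527/100 ≈ 505.
Year 2001: gap = -2.7 × (8.06 - 4.27) = -10.233%, loss ≈ 3736 × 10.233/100 ≈ 382.
Year 2002: gap = -2.7 × (8.12 - 4.27) = -10.395%, loss ≈ 3736 × 10.395/100 ≈ 388.
Year 2003: gap = -2.7 × (8.42 - 4.27) = -11.205%, loss ≈ 3736 × 11.205/100 ≈ 419.
Total lost output = 505 + 382 + 388 + 419 = 1694 billion.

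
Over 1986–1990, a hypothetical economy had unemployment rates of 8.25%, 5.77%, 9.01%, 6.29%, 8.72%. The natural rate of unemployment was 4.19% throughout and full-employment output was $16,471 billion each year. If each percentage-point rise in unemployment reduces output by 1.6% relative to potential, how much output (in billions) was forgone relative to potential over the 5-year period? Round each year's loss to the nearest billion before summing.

Year 1986: gap = -1.6 × (8.25 - 4.19) = -6.496%, loss ≈ 16471 × 6.496/100 ≈ 1070.
Year 1987: gap = -1.6 × (5.77 - 4.19) = -2.528%, loss ≈ 16471 × 2.528/100 ≈ 416.
Year 1988: gap = -1.6 × (9.01 - 4.19) = -7.712%, loss ≈ 16471 × 7.712/100 ≈ 1270.
Year 1989: gap = -1.6 × (6.29 - 4.19) = -3.36%, loss ≈ 16471 × 3.36/100 ≈ 553.
Year 1990: gap = -1.6 × (8.72 - 4.19) = -7.248%, loss ≈ 16471 × 7.248/100 ≈ 1194.
Total lost output = 1070 + 416 + 1270 + 553 + 1194 = 4503 billion.

$4,503 billion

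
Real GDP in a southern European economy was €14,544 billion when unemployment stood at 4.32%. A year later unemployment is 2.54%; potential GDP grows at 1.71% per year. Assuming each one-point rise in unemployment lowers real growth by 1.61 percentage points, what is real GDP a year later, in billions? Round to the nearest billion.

Δu = 2.54 - 4.32 = -1.78 points.
Okun's law (growth form): g_Y = g_Y* - β × Δu = 1.71 - 1.61 × (-1.78) = 1.71 + 2.8658 = 4.5758%.
Real GDP in the next year = 14544 × (1 + 4.5758/100) = 14544 × 1.045758 ≈ 15210 billion.

€15,210 billion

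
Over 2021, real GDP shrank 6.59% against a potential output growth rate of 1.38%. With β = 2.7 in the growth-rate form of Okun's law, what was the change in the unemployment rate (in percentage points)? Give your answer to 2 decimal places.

2.95 percentage points

Growth-rate Okun's law: g_Y = g_Y* - β × Δu, so Δu = (g_Y* - g_Y)/β.
Δu = (1.38 + 6.59)/2.7 = 7.97/2.7 = 2.95 percentage points.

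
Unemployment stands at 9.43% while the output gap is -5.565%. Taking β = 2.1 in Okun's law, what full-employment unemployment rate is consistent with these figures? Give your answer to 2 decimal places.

6.78%

From Okun's law, u - u* = -(output gap)/β = -(-5.565)/2.1 = 2.65 points.
So u* = 9.43 - 2.65 = 6.78%.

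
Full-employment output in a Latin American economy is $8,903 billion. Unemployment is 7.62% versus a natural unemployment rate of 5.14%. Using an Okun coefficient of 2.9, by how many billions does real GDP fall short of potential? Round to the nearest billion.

$640 billion

Output gap = -2.9 × (7.62 - 5.14) = -2.9 × 2.48 = -7.192%.
Actual GDP ≈ 8903 × 0.92808 ≈ 8263 billion, so the shortfall is 8903 - 8263 = 640 billion.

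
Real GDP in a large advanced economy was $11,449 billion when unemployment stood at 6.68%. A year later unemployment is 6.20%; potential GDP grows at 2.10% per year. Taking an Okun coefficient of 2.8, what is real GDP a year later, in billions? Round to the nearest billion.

$11,843 billion

Δu = 6.2 - 6.68 = -0.48 points.
Okun's law (growth form): g_Y = g_Y* - β × Δu = 2.10 - 2.8 × (-0.48) = 2.1 + 1.344 = 3.444%.
Real GDP in the next year = 11449 × (1 + 3.444/100) = 11449 × 1.03444 ≈ 11843 billion.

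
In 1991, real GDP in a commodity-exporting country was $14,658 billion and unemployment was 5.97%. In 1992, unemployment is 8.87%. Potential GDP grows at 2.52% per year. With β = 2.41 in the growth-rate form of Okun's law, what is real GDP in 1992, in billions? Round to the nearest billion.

$14,003 billion

Δu = 8.87 - 5.97 = 2.9 points.
Okun's law (growth form): g_Y = g_Y* - β × Δu = 2.52 - 2.41 × (2.90) = 2.52 - 6.989 = -4.469%.
Real GDP in the next year = 14658 × (1 - 4.469/100) = 14658 × 0.95531 ≈ 14003 billion.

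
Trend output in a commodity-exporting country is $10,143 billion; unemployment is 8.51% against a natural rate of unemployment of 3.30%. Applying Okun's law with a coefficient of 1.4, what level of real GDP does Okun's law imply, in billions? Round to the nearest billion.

Unemployment gap = 8.51 - 3.3 = 5.21 points, so the output gap is -1.4 × 5.21 = -7.294%.
Actual GDP = 10143 × (1 - 7.294/100) = 10143 × 0.92706 ≈ 9403 billion.

$9,403 billion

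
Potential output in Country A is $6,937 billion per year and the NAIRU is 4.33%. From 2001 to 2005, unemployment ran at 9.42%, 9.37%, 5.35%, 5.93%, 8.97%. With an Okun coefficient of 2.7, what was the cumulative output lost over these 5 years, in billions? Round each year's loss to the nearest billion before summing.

Year 2001: gap = -2.7 × (9.42 - 4.33) = -13.743%, loss ≈ 6937 × 13.743/100 ≈ 953.
Year 2002: gap = -2.7 × (9.37 - 4.33) = -13.608%, loss ≈ 6937 × 13.608/100 ≈ 944.
Year 2003: gap = -2.7 × (5.35 - 4.33) = -2.754%, loss ≈ 6937 × 2.754/100 ≈ 191.
Year 2004: gap = -2.7 × (5.93 - 4.33) = -4.32%, loss ≈ 6937 × 4.32/100 ≈ 300.
Year 2005: gap = -2.7 × (8.97 - 4.33) = -12.528%, loss ≈ 6937 × 12.528/100 ≈ 869.
Total lost output = 953 + 944 + 191 + 300 + 869 = 3257 billion.

$3,257 billion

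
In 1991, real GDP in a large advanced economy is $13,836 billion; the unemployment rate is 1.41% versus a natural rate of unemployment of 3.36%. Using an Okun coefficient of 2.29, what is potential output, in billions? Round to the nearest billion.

Unemployment gap = 1.41 - 3.36 = -1.95 points, so output gap = -2.29 × (-1.95) = 4.4655%.
Since Y = Y* × (1 + gap/100), Y* = 13836/1.044655 ≈ 13245 billion.

$13,245 billion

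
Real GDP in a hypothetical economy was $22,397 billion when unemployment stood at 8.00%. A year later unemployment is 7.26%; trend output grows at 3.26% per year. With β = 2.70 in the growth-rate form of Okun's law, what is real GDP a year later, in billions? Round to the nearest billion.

Δu = 7.26 - 8 = -0.74 points.
Okun's law (growth form): g_Y = g_Y* - β × Δu = 3.26 - 2.70 × (-0.74) = 3.26 + 1.998 = 5.258%.
Real GDP in the next year = 22397 × (1 + 5.258/100) = 22397 × 1.05258 ≈ 23575 billion.

$23,575 billion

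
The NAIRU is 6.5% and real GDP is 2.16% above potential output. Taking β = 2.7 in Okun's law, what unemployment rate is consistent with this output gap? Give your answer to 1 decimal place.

From Okun's law, u - u* = -(output gap)/β = -(2.16)/2.7 = -0.8 points.
So u = 6.5 - 0.8 = 5.7%.

5.7%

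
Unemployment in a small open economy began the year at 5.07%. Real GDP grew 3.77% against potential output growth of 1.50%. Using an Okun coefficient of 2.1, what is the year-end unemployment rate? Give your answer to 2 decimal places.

Growth-rate Okun's law: g_Y = g_Y* - β × Δu, so Δu = (g_Y* - g_Y)/β.
Δu = (1.5 - 3.77)/2.1 = -2.27/2.1 = -1.08 percentage points.
Year-end unemployment = 5.07 - 1.08 = 3.99%.

3.99%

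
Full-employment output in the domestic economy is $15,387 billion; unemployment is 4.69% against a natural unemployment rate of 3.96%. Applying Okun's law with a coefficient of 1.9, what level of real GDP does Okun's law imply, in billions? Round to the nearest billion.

$15,174 billion

Unemployment gap = 4.69 - 3.96 = 0.73 points, so the output gap is -1.9 × 0.73 = -1.387%.
Actual GDP = 15387 × (1 - 1.387/100) = 15387 × 0.98613 ≈ 15174 billion.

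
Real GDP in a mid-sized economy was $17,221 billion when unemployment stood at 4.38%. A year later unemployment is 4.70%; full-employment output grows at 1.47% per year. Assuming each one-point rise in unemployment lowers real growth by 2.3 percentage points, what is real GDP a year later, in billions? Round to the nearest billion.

$17,347 billion

Δu = 4.7 - 4.38 = 0.32 points.
Okun's law (growth form): g_Y = g_Y* - β × Δu = 1.47 - 2.3 × (0.32) = 1.47 - 0.736 = 0.734%.
Real GDP in the next year = 17221 × (1 + 0.734/100) = 17221 × 1.00734 ≈ 17347 billion.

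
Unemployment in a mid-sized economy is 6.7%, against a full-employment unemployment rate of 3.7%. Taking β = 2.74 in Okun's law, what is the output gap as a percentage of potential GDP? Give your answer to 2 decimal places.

The unemployment gap is 6.7 - 3.7 = 3 percentage points.
Okun's law gives an output gap of -2.74 × 3 = -8.22%, i.e. 8.22% below potential.

-8.22%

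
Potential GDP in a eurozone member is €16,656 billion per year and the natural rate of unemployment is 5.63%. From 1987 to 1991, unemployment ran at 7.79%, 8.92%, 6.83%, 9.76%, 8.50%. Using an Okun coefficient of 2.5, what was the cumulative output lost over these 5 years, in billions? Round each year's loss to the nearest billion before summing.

€5,684 billion

Year 1987: gap = -2.5 × (7.79 - 5.63) = -5.4%, loss ≈ 16656 × 5.4/100 ≈ 899.
Year 1988: gap = -2.5 × (8.92 - 5.63) = -8.225%, loss ≈ 16656 × 8.225/100 ≈ 1370.
Year 1989: gap = -2.5 × (6.83 - 5.63) = -3%, loss ≈ 16656 × 3/100 ≈ 500.
Year 1990: gap = -2.5 × (9.76 - 5.63) = -10.325%, loss ≈ 16656 × 10.325/100 ≈ 1720.
Year 1991: gap = -2.5 × (8.5 - 5.63) = -7.175%, loss ≈ 16656 × 7.175/100 ≈ 1195.
Total lost output = 899 + 1370 + 500 + 1720 + 1195 = 5684 billion.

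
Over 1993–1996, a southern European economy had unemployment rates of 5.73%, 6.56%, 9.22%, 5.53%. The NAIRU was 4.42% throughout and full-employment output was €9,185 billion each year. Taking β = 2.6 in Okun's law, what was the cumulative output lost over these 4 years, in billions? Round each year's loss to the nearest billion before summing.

€2,235 billion

Year 1993: gap = -2.6 × (5.73 - 4.42) = -3.406%, loss ≈ 9185 × 3.406/100 ≈ 313.
Year 1994: gap = -2.6 × (6.56 - 4.42) = -5.564%, loss ≈ 9185 × 5.564/100 ≈ 511.
Year 1995: gap = -2.6 × (9.22 - 4.42) = -12.48%, loss ≈ 9185 × 12.48/100 ≈ 1146.
Year 1996: gap = -2.6 × (5.53 - 4.42) = -2.886%, loss ≈ 9185 × 2.886/100 ≈ 265.
Total lost output = 313 + 511 + 1146 + 265 = 2235 billion.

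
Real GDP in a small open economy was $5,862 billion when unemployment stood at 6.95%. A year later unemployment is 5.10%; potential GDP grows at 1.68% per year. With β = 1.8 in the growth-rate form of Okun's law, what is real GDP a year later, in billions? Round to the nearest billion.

$6,156 billion

Δu = 5.1 - 6.95 = -1.85 points.
Okun's law (growth form): g_Y = g_Y* - β × Δu = 1.68 - 1.8 × (-1.85) = 1.68 + 3.33 = 5.01%.
Real GDP in the next year = 5862 × (1 + 5.01/100) = 5862 × 1.0501 ≈ 6156 billion.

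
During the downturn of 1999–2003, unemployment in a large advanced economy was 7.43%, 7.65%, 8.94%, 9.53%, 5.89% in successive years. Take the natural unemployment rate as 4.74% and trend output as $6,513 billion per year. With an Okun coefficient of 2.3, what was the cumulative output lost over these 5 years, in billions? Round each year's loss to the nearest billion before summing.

Year 1999: gap = -2.3 × (7.43 - 4.74) = -6.187%, loss ≈ 6513 × 6.187/100 ≈ 403.
Year 2000: gap = -2.3 × (7.65 - 4.74) = -6.693%, loss ≈ 6513 × 6.693/100 ≈ 436.
Year 2001: gap = -2.3 × (8.94 - 4.74) = -9.66%, loss ≈ 6513 × 9.66/100 ≈ 629.
Year 2002: gap = -2.3 × (9.53 - 4.74) = -11.017%, loss ≈ 6513 × 11.017/100 ≈ 718.
Year 2003: gap = -2.3 × (5.89 - 4.74) = -2.645%, loss ≈ 6513 × 2.645/100 ≈ 172.
Total lost output = 403 + 436 + 629 + 718 + 172 = 2358 billion.

$2,358 billion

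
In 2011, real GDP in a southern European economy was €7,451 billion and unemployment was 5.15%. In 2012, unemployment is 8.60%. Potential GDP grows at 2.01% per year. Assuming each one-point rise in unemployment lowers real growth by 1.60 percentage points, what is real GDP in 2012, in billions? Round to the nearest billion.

€7,189 billion

Δu = 8.6 - 5.15 = 3.45 points.
Okun's law (growth form): g_Y = g_Y* - β × Δu = 2.01 - 1.60 × (3.45) = 2.01 - 5.52 = -3.51%.
Real GDP in the next year = 7451 × (1 - 3.51/100) = 7451 × 0.9649 ≈ 7189 billion.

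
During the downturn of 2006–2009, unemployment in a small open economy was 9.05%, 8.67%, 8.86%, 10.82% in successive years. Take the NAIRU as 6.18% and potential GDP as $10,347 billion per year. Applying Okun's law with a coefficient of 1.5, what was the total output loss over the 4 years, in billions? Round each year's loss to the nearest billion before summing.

$1,967 billion

Year 2006: gap = -1.5 × (9.05 - 6.18) = -4.305%, loss ≈ 10347 × 4.305/100 ≈ 445.
Year 2007: gap = -1.5 × (8.67 - 6.18) = -3.735%, loss ≈ 10347 × 3.735/100 ≈ 386.
Year 2008: gap = -1.5 × (8.86 - 6.18) = -4.02%, loss ≈ 10347 × 4.02/100 ≈ 416.
Year 2009: gap = -1.5 × (10.82 - 6.18) = -6.96%, loss ≈ 10347 × 6.96/100 ≈ 720.
Total lost output = 445 + 386 + 416 + 720 = 1967 billion.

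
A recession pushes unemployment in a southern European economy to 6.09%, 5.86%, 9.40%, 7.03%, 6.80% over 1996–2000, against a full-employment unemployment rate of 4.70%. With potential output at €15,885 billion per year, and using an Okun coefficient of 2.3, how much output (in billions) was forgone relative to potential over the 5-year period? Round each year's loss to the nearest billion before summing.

€4,267 billion

Year 1996: gap = -2.3 × (6.09 - 4.7) = -3.197%, loss ≈ 15885 × 3.197/100 ≈ 508.
Year 1997: gap = -2.3 × (5.86 - 4.7) = -2.668%, loss ≈ 15885 × 2.668/100 ≈ 424.
Year 1998: gap = -2.3 × (9.4 - 4.7) = -10.81%, loss ≈ 15885 × 10.81/100 ≈ 1717.
Year 1999: gap = -2.3 × (7.03 - 4.7) = -5.359%, loss ≈ 15885 × 5.359/100 ≈ 851.
Year 2000: gap = -2.3 × (6.8 - 4.7) = -4.83%, loss ≈ 15885 × 4.83/100 ≈ 767.
Total lost output = 508 + 424 + 1717 + 851 + 767 = 4267 billion.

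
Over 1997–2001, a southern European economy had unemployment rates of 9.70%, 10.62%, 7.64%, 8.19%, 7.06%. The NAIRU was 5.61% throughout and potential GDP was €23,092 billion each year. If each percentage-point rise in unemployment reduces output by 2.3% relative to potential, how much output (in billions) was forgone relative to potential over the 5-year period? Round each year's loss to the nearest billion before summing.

Year 1997: gap = -2.3 × (9.7 - 5.61) = -9.407%, loss ≈ 23092 × 9.407/100 ≈ 2172.
Year 1998: gap = -2.3 × (10.62 - 5.61) = -11.523%, loss ≈ 23092 × 11.523/100 ≈ 2661.
Year 1999: gap = -2.3 × (7.64 - 5.61) = -4.669%, loss ≈ 23092 × 4.669/100 ≈ 1078.
Year 2000: gap = -2.3 × (8.19 - 5.61) = -5.934%, loss ≈ 23092 × 5.934/100 ≈ 1370.
Year 2001: gap = -2.3 × (7.06 - 5.61) = -3.335%, loss ≈ 23092 × 3.335/100 ≈ 770.
Total lost output = 2172 + 2661 + 1078 + 1370 + 770 = 8051 billion.

€8,051 billion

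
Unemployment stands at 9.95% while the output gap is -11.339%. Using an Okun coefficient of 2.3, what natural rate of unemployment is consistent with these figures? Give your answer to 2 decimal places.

5.02%

From Okun's law, u - u* = -(output gap)/β = -(-11.339)/2.3 = 4.93 points.
So u* = 9.95 - 4.93 = 5.02%.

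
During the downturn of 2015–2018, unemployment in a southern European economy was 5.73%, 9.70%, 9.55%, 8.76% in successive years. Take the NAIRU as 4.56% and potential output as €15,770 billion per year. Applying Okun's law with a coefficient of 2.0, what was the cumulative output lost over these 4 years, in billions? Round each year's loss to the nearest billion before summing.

€4,889 billion

Year 2015: gap = -2.0 × (5.73 - 4.56) = -2.34%, loss ≈ 15770 × 2.34/100 ≈ 369.
Year 2016: gap = -2.0 × (9.7 - 4.56) = -10.28%, loss ≈ 15770 × 10.28/100 ≈ 1621.
Year 2017: gap = -2.0 × (9.55 - 4.56) = -9.98%, loss ≈ 15770 × 9.98/100 ≈ 1574.
Year 2018: gap = -2.0 × (8.76 - 4.56) = -8.4%, loss ≈ 15770 × 8.4/100 ≈ 1325.
Total lost output = 369 + 1621 + 1574 + 1325 = 4889 billion.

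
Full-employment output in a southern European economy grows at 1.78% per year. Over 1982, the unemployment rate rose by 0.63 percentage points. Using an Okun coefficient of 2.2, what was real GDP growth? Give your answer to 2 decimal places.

0.39%

Growth-rate Okun's law: g_Y = g_Y* - β × Δu.
g_Y = 1.78 - 2.2 × (0.63) = 1.78 - 1.386 = 0.394%, i.e. 0.39% to 2 d.p.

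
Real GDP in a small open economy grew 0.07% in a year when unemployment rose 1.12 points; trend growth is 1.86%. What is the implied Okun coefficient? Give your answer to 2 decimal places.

β ≈ 1.60

Growth form: g_Y = g_Y* - β × Δu, so β = (g_Y* - g_Y)/Δu.
β = (1.86 - 0.07)/1.12 = 1.79/1.12 = 1.60.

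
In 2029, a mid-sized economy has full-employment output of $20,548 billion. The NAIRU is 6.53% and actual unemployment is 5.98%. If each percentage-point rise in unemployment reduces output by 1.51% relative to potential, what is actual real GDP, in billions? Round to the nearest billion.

$20,719 billion

Unemployment gap = 5.98 - 6.53 = -0.55 points, so the output gap is -1.51 × (-0.55) = 0.8305%.
Actual GDP = 20548 × (1 + 0.8305/100) = 20548 × 1.008305 ≈ 20719 billion.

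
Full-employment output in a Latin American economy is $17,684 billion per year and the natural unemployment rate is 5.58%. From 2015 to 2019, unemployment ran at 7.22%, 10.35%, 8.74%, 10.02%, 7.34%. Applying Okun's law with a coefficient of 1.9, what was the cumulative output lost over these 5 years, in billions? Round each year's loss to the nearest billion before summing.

Year 2015: gap = -1.9 × (7.22 - 5.58) = -3.116%, loss ≈ 17684 × 3.116/100 ≈ 551.
Year 2016: gap = -1.9 × (10.35 - 5.58) = -9.063%, loss ≈ 17684 × 9.063/100 ≈ 1603.
Year 2017: gap = -1.9 × (8.74 - 5.58) = -6.004%, loss ≈ 17684 × 6.004/100 ≈ 1062.
Year 2018: gap = -1.9 × (10.02 - 5.58) = -8.436%, loss ≈ 17684 × 8.436/100 ≈ 1492.
Year 2019: gap = -1.9 × (7.34 - 5.58) = -3.344%, loss ≈ 17684 × 3.344/100 ≈ 591.
Total lost output = 551 + 1603 + 1062 + 1492 + 591 = 5299 billion.

$5,299 billion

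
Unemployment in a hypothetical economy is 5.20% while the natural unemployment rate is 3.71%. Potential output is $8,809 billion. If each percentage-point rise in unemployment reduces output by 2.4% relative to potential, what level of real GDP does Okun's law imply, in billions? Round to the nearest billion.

$8,494 billion

Unemployment gap = 5.2 - 3.71 = 1.49 points, so the output gap is -2.4 × 1.49 = -3.576%.
Actual GDP = 8809 × (1 - 3.576/100) = 8809 × 0.96424 ≈ 8494 billion.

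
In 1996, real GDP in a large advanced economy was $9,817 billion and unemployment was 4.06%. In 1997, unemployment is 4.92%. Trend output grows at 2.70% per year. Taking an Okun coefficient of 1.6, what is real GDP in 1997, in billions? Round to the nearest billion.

$9,947 billion

Δu = 4.92 - 4.06 = 0.86 points.
Okun's law (growth form): g_Y = g_Y* - β × Δu = 2.70 - 1.6 × (0.86) = 2.7 - 1.376 = 1.324%.
Real GDP in the next year = 9817 × (1 + 1.324/100) = 9817 × 1.01324 ≈ 9947 billion.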